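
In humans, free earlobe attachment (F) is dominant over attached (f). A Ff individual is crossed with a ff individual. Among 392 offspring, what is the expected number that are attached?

Punnett square for Ff × ff:
Offspring genotypes: 2 Ff, 2 ff
free: 2, attached: 2
attached: 2 out of 4 → fraction 1/2
Expected count = 1/2 × 392 = 196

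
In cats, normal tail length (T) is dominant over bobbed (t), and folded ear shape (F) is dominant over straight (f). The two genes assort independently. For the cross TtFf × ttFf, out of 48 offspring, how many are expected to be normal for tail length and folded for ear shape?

Dihybrid cross TtFf × ttFf — consider each gene separately:
tail length: Tt × tt → 2 Tt, 2 tt → 2 T_ : 2 tt (out of 4)
ear shape: Ff × Ff → 1 FF, 2 Ff, 1 ff → 3 F_ : 1 ff (out of 4)
Looking for: normal (T_) and folded (F_)
P(normal) = 2/4, P(folded) = 3/4
P(both) = 2/4 × 3/4 = 6/16 = 3/8
Expected count = 3/8 × 48 = 18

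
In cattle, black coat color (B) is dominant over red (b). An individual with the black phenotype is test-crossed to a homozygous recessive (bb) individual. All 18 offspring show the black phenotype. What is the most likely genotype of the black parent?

Test cross: ? × bb
All offspring are black.
If the unknown parent were heterozygous (Bb), about half of 18 offspring would be red; none are. The unknown parent is most likely homozygous dominant (BB).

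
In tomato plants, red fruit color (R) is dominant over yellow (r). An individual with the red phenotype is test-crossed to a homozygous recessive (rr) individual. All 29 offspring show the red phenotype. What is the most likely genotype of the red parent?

Test cross: ? × rr
All offspring are red.
If the unknown parent were heterozygous (Rr), about half of 29 offspring would be yellow; none are. The unknown parent is most likely homozygous dominant (RR).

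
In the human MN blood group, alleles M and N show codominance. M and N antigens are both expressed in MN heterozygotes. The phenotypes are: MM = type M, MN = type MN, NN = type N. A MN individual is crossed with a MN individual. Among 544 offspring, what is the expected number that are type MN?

Punnett square for MN × MN:
Offspring genotypes: 1 MM, 2 MN, 1 NN
Phenotype counts: 1 type M, 2 type MN, 1 type N
type MN: 2 out of 4 → fraction 1/2
Expected count = 1/2 × 544 = 272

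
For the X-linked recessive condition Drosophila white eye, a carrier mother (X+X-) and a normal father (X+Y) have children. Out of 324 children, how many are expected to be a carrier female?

Cross: X+X- × X+Y
Offspring: 1 X+X+, 1 X+Y, 1 X+X-, 1 X-Y
Probability of a carrier female: 1/4
Expected count = 1/4 × 324 = 81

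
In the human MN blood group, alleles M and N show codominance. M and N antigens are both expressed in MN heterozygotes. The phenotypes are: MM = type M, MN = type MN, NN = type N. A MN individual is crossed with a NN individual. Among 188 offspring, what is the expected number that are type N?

Punnett square for MN × NN:
Offspring genotypes: 2 MN, 2 NN
Phenotype counts: 2 type MN, 2 type N
type N: 2 out of 4 → fraction 1/2
Expected count = 1/2 × 188 = 94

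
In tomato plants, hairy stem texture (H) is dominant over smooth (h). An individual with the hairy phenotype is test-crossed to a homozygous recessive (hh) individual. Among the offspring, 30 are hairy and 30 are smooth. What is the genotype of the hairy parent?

Test cross: ? × hh
Offspring: 30 hairy, 30 smooth — approximately 1:1.
A 1:1 ratio in a test cross indicates the unknown parent is heterozygous (Hh).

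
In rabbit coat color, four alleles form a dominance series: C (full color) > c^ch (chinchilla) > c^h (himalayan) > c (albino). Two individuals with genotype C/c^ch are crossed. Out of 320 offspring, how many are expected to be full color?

Cross: C/c^ch × C/c^ch
Allele dominance: C > c^ch > c^h > c
Offspring genotypes: 1 C/C, 2 C/c^ch, 1 c^ch/c^ch
Phenotype counts: 3 full color, 1 chinchilla
full color: 3 out of 4 → fraction 3/4
Expected count = 3/4 × 320 = 240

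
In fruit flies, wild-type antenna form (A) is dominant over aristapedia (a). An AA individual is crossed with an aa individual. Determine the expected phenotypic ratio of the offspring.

Punnett square for AA × aa:
Offspring genotypes: 4 Aa
wild-type: 4, aristapedia: 0
Ratio: all wild-type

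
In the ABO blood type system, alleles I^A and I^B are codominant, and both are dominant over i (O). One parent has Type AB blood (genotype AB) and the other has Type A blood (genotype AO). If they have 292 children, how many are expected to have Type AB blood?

Cross: AB × AO
Possible offspring genotypes: 1 AA, 1 AO, 1 AB, 1 BO
Blood type counts: 2 Type A, 1 Type AB, 1 Type B
Probability of Type AB: 1/4
Expected count = 1/4 × 292 = 73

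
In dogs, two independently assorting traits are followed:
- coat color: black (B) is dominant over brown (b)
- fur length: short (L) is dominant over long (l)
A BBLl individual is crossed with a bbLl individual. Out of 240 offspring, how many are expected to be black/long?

Dihybrid cross BBLl × bbLl — consider each gene separately:
coat color: BB × bb → 4 Bb → 4 B_ (out of 4)
fur length: Ll × Ll → 1 LL, 2 Ll, 1 ll → 3 L_ : 1 ll (out of 4)
Combine (counts out of 4 × 4 = 16): black/short (B_L_) = 4×3 = 12; black/long (B_ll) = 4×1 = 4
Phenotype counts (out of 16): 12 black/short, 4 black/long
black/long: 4 out of 16 → fraction 1/4
Expected count = 1/4 × 240 = 60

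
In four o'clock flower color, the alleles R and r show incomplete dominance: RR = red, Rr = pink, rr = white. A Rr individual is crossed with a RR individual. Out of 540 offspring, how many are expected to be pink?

Punnett square for Rr × RR:
Offspring genotypes: 2 RR, 2 Rr
Phenotype counts: 2 red, 2 pink
pink: 2 out of 4 → fraction 1/2
Expected count = 1/2 × 540 = 270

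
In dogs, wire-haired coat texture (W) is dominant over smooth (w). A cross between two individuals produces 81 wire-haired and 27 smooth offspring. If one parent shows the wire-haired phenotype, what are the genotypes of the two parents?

Observed offspring: 81 wire-haired, 27 smooth
The observed ratio simplifies to 3:1. Smooth (ww) offspring appear, so each parent must contribute one w allele. The parent stated to show wire-haired carries W, so it is Ww. The other parent is then either Ww or ww: Ww × ww would give a 1:1 split, whereas Ww × Ww gives 3:1 — matching the data. So both parents are heterozygous (Ww × Ww).
Parent genotypes: Ww × Ww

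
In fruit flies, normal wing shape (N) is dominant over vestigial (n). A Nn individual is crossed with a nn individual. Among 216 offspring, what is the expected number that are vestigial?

Punnett square for Nn × nn:
Offspring genotypes: 2 Nn, 2 nn
normal: 2, vestigial: 2
vestigial: 2 out of 4 → fraction 1/2
Expected count = 1/2 × 216 = 108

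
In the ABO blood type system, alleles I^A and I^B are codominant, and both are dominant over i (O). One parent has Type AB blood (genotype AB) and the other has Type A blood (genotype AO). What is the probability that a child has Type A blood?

Cross: AB × AO
Possible offspring genotypes: 1 AA, 1 AO, 1 AB, 1 BO
Blood type counts: 2 Type A, 1 Type AB, 1 Type B
Probability of Type A: 2/4 = 1/2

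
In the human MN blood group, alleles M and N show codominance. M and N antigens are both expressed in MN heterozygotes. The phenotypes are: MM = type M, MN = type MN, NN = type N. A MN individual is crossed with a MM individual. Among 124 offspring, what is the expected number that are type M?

Punnett square for MN × MM:
Offspring genotypes: 2 MM, 2 MN
Phenotype counts: 2 type M, 2 type MN
type M: 2 out of 4 → fraction 1/2
Expected count = 1/2 × 124 = 62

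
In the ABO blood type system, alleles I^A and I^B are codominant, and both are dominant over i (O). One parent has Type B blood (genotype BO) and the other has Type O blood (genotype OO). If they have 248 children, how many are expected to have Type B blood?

Cross: BO × OO
Possible offspring genotypes: 2 BO, 2 OO
Blood type counts: 2 Type B, 2 Type O
Probability of Type B: 2/4 = 1/2
Expected count = 1/2 × 248 = 124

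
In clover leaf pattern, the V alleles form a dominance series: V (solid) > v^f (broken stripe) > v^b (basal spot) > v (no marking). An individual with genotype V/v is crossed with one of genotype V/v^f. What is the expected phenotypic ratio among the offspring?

Cross: V/v × V/v^f
Allele dominance: V > v^f > v^b > v
Offspring genotypes: 1 V/V, 1 V/v^f, 1 V/v, 1 v^f/v
Phenotype counts: 3 solid, 1 broken stripe
Ratio: 3 solid : 1 broken stripe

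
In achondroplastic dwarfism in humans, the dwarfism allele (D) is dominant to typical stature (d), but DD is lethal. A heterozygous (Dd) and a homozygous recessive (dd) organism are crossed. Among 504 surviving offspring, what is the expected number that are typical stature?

Cross: Dd × dd
Punnett square offspring (before lethality): 2 Dd, 2 dd
No DD offspring are produced in this cross.
typical stature: 2 out of 4 → fraction 1/2
Expected count = 1/2 × 504 = 252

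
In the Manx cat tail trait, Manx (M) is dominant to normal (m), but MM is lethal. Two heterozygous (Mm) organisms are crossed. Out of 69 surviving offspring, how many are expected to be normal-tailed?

Cross: Mm × Mm
Punnett square offspring (before lethality): 1 MM, 2 Mm, 1 mm
The MM genotype is lethal (embryos die); surviving offspring: 2 Mm, 1 mm
normal-tailed: 1 out of 3 → fraction 1/3
Expected count = 1/3 × 69 = 23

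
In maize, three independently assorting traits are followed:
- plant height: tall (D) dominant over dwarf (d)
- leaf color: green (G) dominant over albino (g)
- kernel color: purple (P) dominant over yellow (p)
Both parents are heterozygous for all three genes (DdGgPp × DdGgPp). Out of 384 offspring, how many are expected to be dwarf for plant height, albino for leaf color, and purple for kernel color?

Trihybrid cross: DdGgPp × DdGgPp
Each trait segregates independently with a 3:1 phenotypic ratio, so each gene contributes 3/4 (dominant) or 1/4 (recessive).
Target: dwarf (plant height), albino (leaf color), purple (kernel color)
Probability = product of independent per-trait probabilities
= 1/4 × 1/4 × 3/4 = 3/64
Expected count = 3/64 × 384 = 18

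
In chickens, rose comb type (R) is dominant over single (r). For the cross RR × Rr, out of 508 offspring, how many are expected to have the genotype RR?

Punnett square for RR × Rr:
Offspring genotypes: 2 RR, 2 Rr
Total offspring: 4
Count with target: 2
Probability: 2/4 = 1/2
Expected count = 1/2 × 508 = 254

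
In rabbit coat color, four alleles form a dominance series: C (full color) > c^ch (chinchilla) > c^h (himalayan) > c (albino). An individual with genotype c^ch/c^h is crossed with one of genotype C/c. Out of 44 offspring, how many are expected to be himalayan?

Cross: c^ch/c^h × C/c
Allele dominance: C > c^ch > c^h > c
Offspring genotypes: 1 C/c^ch, 1 c^ch/c, 1 C/c^h, 1 c^h/c
Phenotype counts: 2 full color, 1 chinchilla, 1 himalayan
himalayan: 1 out of 4 → fraction 1/4
Expected count = 1/4 × 44 = 11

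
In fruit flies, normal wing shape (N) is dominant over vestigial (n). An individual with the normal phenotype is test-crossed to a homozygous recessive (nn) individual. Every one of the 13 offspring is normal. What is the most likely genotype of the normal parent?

Test cross: ? × nn
All offspring are normal.
If the unknown parent were heterozygous (Nn), about half of 13 offspring would be vestigial; none are. The unknown parent is most likely homozygous dominant (NN).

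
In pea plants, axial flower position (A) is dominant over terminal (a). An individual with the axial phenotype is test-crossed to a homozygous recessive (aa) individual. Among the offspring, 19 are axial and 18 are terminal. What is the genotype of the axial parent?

Test cross: ? × aa
Offspring: 19 axial, 18 terminal — approximately 1:1.
A 1:1 ratio in a test cross indicates the unknown parent is heterozygous (Aa).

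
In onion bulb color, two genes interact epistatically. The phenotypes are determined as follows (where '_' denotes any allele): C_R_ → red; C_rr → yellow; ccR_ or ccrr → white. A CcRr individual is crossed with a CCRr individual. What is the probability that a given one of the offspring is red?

Cross: CcRr × CCRr — consider each gene separately:
C gene: Cc × CC → 2 CC, 2 Cc → 4 C_ (out of 4)
R gene: Rr × Rr → 1 RR, 2 Rr, 1 rr → 3 R_ : 1 rr (out of 4)
Genotype classes (out of 4 × 4 = 16): C_R_ = 4×3 = 12; C_rr = 4×1 = 4
Apply the phenotype rules: C_R_ (12) → red; C_rr (4) → yellow
Phenotype counts (out of 16): 12 red, 4 yellow
red: 12 out of 16
Probability: 12/16 = 3/4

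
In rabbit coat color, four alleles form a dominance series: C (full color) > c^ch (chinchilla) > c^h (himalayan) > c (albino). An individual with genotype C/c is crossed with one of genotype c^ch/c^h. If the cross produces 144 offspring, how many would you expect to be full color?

Cross: C/c × c^ch/c^h
Allele dominance: C > c^ch > c^h > c
Offspring genotypes: 1 C/c^ch, 1 C/c^h, 1 c^ch/c, 1 c^h/c
Phenotype counts: 2 full color, 1 chinchilla, 1 himalayan
full color: 2 out of 4 → fraction 1/2
Expected count = 1/2 × 144 = 72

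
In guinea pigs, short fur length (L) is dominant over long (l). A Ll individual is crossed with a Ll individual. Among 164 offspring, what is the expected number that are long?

Punnett square for Ll × Ll:
Offspring genotypes: 1 LL, 2 Ll, 1 ll
short: 3, long: 1
long: 1 out of 4 → fraction 1/4
Expected count = 1/4 × 164 = 41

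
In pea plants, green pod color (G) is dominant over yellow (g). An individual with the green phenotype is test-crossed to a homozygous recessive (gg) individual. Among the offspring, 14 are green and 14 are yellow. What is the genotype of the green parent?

Test cross: ? × gg
Offspring: 14 green, 14 yellow — approximately 1:1.
A 1:1 ratio in a test cross indicates the unknown parent is heterozygous (Gg).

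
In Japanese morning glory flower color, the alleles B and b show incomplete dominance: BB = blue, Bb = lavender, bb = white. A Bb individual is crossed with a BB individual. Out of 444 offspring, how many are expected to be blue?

Punnett square for Bb × BB:
Offspring genotypes: 2 BB, 2 Bb
Phenotype counts: 2 blue, 2 lavender
blue: 2 out of 4 → fraction 1/2
Expected count = 1/2 × 444 = 222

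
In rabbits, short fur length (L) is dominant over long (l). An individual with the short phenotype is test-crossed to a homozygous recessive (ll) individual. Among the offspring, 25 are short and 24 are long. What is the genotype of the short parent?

Test cross: ? × ll
Offspring: 25 short, 24 long — approximately 1:1.
A 1:1 ratio in a test cross indicates the unknown parent is heterozygous (Ll).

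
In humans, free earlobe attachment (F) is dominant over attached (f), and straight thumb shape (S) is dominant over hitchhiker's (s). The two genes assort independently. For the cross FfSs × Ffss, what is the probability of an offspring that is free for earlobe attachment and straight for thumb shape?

Dihybrid cross FfSs × Ffss — consider each gene separately:
earlobe attachment: Ff × Ff → 1 FF, 2 Ff, 1 ff → 3 F_ : 1 ff (out of 4)
thumb shape: Ss × ss → 2 Ss, 2 ss → 2 S_ : 2 ss (out of 4)
Looking for: free (F_) and straight (S_)
P(free) = 3/4, P(straight) = 2/4
P(both) = 3/4 × 2/4 = 6/16 = 3/8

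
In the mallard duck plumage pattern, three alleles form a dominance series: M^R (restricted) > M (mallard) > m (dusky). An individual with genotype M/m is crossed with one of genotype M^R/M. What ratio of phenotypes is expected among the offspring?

Cross: M/m × M^R/M
Allele dominance: M^R > M > m
Offspring genotypes: 1 M^R/M, 1 M/M, 1 M^R/m, 1 M/m
Phenotype counts: 2 restricted, 2 mallard
Ratio: 1 restricted : 1 mallard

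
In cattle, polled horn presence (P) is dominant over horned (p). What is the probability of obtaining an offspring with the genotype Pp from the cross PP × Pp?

Punnett square for PP × Pp:
Offspring genotypes: 2 PP, 2 Pp
Total offspring: 4
Count with target: 2
Probability: 2/4 = 1/2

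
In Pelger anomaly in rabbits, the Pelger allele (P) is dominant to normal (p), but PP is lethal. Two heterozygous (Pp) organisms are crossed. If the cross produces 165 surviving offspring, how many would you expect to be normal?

Cross: Pp × Pp
Punnett square offspring (before lethality): 1 PP, 2 Pp, 1 pp
The PP genotype is lethal (embryos die); surviving offspring: 2 Pp, 1 pp
normal: 1 out of 3 → fraction 1/3
Expected count = 1/3 × 165 = 55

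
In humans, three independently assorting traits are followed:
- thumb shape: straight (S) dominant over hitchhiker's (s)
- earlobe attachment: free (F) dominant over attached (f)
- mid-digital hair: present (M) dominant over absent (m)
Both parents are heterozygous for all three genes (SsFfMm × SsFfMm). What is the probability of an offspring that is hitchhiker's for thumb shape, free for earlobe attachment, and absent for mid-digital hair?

Trihybrid cross: SsFfMm × SsFfMm
Each trait segregates independently with a 3:1 phenotypic ratio, so each gene contributes 3/4 (dominant) or 1/4 (recessive).
Target: hitchhiker's (thumb shape), free (earlobe attachment), absent (mid-digital hair)
Probability = product of independent per-trait probabilities
= 1/4 × 3/4 × 1/4 = 3/64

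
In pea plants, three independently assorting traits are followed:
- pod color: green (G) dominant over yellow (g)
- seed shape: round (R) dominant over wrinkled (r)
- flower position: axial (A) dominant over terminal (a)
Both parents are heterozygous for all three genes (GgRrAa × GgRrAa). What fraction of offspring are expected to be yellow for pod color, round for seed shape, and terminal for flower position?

Trihybrid cross: GgRrAa × GgRrAa
Each trait segregates independently with a 3:1 phenotypic ratio, so each gene contributes 3/4 (dominant) or 1/4 (recessive).
Target: yellow (pod color), round (seed shape), terminal (flower position)
Probability = product of independent per-trait probabilities
= 1/4 × 3/4 × 1/4 = 3/64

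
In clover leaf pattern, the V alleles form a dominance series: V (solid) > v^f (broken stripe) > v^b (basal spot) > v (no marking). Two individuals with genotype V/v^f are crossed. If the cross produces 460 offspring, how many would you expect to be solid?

Cross: V/v^f × V/v^f
Allele dominance: V > v^f > v^b > v
Offspring genotypes: 1 V/V, 2 V/v^f, 1 v^f/v^f
Phenotype counts: 3 solid, 1 broken stripe
solid: 3 out of 4 → fraction 3/4
Expected count = 3/4 × 460 = 345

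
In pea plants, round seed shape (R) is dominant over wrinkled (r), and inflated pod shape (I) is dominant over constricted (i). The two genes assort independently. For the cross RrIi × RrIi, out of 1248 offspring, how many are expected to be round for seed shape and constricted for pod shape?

Dihybrid cross RrIi × RrIi — consider each gene separately:
seed shape: Rr × Rr → 1 RR, 2 Rr, 1 rr → 3 R_ : 1 rr (out of 4)
pod shape: Ii × Ii → 1 II, 2 Ii, 1 ii → 3 I_ : 1 ii (out of 4)
Looking for: round (R_) and constricted (ii)
P(round) = 3/4, P(constricted) = 1/4
P(both) = 3/4 × 1/4 = 3/16
Expected count = 3/16 × 1248 = 234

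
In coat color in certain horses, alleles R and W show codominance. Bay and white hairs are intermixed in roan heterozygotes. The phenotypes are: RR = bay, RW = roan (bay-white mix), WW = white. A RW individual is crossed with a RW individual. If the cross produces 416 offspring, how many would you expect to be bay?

Punnett square for RW × RW:
Offspring genotypes: 1 RR, 2 RW, 1 WW
Phenotype counts: 1 bay, 2 roan (bay-white mix), 1 white
bay: 1 out of 4 → fraction 1/4
Expected count = 1/4 × 416 = 104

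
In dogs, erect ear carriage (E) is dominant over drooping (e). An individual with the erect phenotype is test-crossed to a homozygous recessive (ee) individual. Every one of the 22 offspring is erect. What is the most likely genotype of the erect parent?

Test cross: ? × ee
All offspring are erect.
If the unknown parent were heterozygous (Ee), about half of 22 offspring would be drooping; none are. The unknown parent is most likely homozygous dominant (EE).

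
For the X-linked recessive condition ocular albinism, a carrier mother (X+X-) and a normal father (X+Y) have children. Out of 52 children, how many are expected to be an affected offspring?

Cross: X+X- × X+Y
Offspring: 1 X+X+, 1 X+Y, 1 X+X-, 1 X-Y
Probability of an affected offspring: 1/4
Expected count = 1/4 × 52 = 13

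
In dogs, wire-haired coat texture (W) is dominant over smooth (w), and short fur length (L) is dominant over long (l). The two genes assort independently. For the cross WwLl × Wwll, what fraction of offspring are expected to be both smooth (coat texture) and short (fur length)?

Dihybrid cross WwLl × Wwll — consider each gene separately:
coat texture: Ww × Ww → 1 WW, 2 Ww, 1 ww → 3 W_ : 1 ww (out of 4)
fur length: Ll × ll → 2 Ll, 2 ll → 2 L_ : 2 ll (out of 4)
Looking for: smooth (ww) and short (L_)
P(smooth) = 1/4, P(short) = 2/4
P(both) = 1/4 × 2/4 = 2/16 = 1/8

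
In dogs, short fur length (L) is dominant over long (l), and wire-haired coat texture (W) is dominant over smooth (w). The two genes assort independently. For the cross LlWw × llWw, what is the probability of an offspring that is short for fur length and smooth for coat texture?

Dihybrid cross LlWw × llWw — consider each gene separately:
fur length: Ll × ll → 2 Ll, 2 ll → 2 L_ : 2 ll (out of 4)
coat texture: Ww × Ww → 1 WW, 2 Ww, 1 ww → 3 W_ : 1 ww (out of 4)
Looking for: short (L_) and smooth (ww)
P(short) = 2/4, P(smooth) = 1/4
P(both) = 2/4 × 1/4 = 2/16 = 1/8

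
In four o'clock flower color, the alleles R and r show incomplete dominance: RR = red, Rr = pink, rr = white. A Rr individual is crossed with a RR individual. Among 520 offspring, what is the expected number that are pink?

Punnett square for Rr × RR:
Offspring genotypes: 2 RR, 2 Rr
Phenotype counts: 2 red, 2 pink
pink: 2 out of 4 → fraction 1/2
Expected count = 1/2 × 520 = 260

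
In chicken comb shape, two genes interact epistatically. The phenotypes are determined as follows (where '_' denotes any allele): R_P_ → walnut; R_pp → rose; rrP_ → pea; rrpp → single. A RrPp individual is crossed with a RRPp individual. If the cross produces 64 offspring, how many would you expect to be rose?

Cross: RrPp × RRPp — consider each gene separately:
R gene: Rr × RR → 2 RR, 2 Rr → 4 R_ (out of 4)
P gene: Pp × Pp → 1 PP, 2 Pp, 1 pp → 3 P_ : 1 pp (out of 4)
Genotype classes (out of 4 × 4 = 16): R_P_ = 4×3 = 12; R_pp = 4×1 = 4
Apply the phenotype rules: R_P_ (12) → walnut; R_pp (4) → rose
Phenotype counts (out of 16): 12 walnut, 4 rose
rose: 4 out of 16 → fraction 1/4
Expected count = 1/4 × 64 = 16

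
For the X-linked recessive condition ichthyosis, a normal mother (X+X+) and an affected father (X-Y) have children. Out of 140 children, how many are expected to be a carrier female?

Cross: X+X+ × X-Y
Offspring: 2 X+X-, 2 X+Y
Probability of a carrier female: 2/4 = 1/2
Expected count = 1/2 × 140 = 70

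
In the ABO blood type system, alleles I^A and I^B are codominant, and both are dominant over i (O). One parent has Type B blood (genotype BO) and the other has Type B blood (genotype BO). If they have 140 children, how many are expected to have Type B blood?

Cross: BO × BO
Possible offspring genotypes: 1 BB, 2 BO, 1 OO
Blood type counts: 3 Type B, 1 Type O
Probability of Type B: 3/4
Expected count = 3/4 × 140 = 105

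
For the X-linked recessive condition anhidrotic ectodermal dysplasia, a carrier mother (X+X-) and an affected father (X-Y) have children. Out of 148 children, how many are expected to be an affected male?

Cross: X+X- × X-Y
Offspring: 1 X+X-, 1 X+Y, 1 X-X-, 1 X-Y
Probability of an affected male: 1/4
Expected count = 1/4 × 148 = 37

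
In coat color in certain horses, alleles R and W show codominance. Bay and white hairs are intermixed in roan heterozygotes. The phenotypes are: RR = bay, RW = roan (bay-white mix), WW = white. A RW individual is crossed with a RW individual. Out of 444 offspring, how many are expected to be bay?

Punnett square for RW × RW:
Offspring genotypes: 1 RR, 2 RW, 1 WW
Phenotype counts: 1 bay, 2 roan (bay-white mix), 1 white
bay: 1 out of 4 → fraction 1/4
Expected count = 1/4 × 444 = 111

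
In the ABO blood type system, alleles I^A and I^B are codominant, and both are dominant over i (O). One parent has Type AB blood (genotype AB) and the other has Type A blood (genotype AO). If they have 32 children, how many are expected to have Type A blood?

Cross: AB × AO
Possible offspring genotypes: 1 AA, 1 AO, 1 AB, 1 BO
Blood type counts: 2 Type A, 1 Type AB, 1 Type B
Probability of Type A: 2/4 = 1/2
Expected count = 1/2 × 32 = 16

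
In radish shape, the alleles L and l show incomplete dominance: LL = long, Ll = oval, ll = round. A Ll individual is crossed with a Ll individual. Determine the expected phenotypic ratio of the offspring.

Punnett square for Ll × Ll:
Offspring genotypes: 1 LL, 2 Ll, 1 ll
Phenotype counts: 1 long, 2 oval, 1 round
Ratio: 1 long : 2 oval : 1 round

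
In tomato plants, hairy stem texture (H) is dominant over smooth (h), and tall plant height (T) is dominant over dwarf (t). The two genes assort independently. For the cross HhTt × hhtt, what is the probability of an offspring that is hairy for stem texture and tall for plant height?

Dihybrid cross HhTt × hhtt — consider each gene separately:
stem texture: Hh × hh → 2 Hh, 2 hh → 2 H_ : 2 hh (out of 4)
plant height: Tt × tt → 2 Tt, 2 tt → 2 T_ : 2 tt (out of 4)
Looking for: hairy (H_) and tall (T_)
P(hairy) = 2/4, P(tall) = 2/4
P(both) = 2/4 × 2/4 = 4/16 = 1/4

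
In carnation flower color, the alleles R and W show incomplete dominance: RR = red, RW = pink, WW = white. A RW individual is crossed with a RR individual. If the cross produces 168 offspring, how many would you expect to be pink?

Punnett square for RW × RR:
Offspring genotypes: 2 RR, 2 RW
Phenotype counts: 2 red, 2 pink
pink: 2 out of 4 → fraction 1/2
Expected count = 1/2 × 168 = 84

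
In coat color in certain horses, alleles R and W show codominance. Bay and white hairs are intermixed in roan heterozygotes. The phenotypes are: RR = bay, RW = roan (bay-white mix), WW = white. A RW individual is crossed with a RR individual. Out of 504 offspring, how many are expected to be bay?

Punnett square for RW × RR:
Offspring genotypes: 2 RR, 2 RW
Phenotype counts: 2 bay, 2 roan (bay-white mix)
bay: 2 out of 4 → fraction 1/2
Expected count = 1/2 × 504 = 252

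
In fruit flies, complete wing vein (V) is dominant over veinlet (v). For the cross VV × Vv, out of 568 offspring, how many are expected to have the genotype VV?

Punnett square for VV × Vv:
Offspring genotypes: 2 VV, 2 Vv
Total offspring: 4
Count with target: 2
Probability: 2/4 = 1/2
Expected count = 1/2 × 568 = 284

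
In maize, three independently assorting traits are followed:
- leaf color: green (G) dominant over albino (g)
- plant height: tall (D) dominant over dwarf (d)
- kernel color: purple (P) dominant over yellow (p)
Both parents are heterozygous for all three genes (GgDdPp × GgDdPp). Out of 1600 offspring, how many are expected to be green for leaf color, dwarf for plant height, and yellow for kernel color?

Trihybrid cross: GgDdPp × GgDdPp
Each trait segregates independently with a 3:1 phenotypic ratio, so each gene contributes 3/4 (dominant) or 1/4 (recessive).
Target: green (leaf color), dwarf (plant height), yellow (kernel color)
Probability = product of independent per-trait probabilities
= 3/4 × 1/4 × 1/4 = 3/64
Expected count = 3/64 × 1600 = 75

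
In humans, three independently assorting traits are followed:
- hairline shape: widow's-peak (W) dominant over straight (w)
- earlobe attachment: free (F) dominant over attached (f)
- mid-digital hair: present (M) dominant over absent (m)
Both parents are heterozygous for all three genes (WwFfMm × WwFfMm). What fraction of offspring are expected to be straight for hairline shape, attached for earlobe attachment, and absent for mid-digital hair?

Trihybrid cross: WwFfMm × WwFfMm
Each trait segregates independently with a 3:1 phenotypic ratio, so each gene contributes 3/4 (dominant) or 1/4 (recessive).
Target: straight (hairline shape), attached (earlobe attachment), absent (mid-digital hair)
Probability = product of independent per-trait probabilities
= 1/4 × 1/4 × 1/4 = 1/64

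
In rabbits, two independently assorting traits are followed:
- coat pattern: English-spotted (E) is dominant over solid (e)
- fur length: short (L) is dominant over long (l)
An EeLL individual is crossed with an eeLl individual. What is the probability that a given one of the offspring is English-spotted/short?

Dihybrid cross EeLL × eeLl — consider each gene separately:
coat pattern: Ee × ee → 2 Ee, 2 ee → 2 E_ : 2 ee (out of 4)
fur length: LL × Ll → 2 LL, 2 Ll → 4 L_ (out of 4)
Combine (counts out of 4 × 4 = 16): English-spotted/short (E_L_) = 2×4 = 8; solid/short (eeL_) = 2×4 = 8
Phenotype counts (out of 16): 8 English-spotted/short, 8 solid/short
English-spotted/short: 8 out of 16
Probability: 8/16 = 1/2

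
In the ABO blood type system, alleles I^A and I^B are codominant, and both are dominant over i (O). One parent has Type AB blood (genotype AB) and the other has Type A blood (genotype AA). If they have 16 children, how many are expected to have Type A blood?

Cross: AB × AA
Possible offspring genotypes: 2 AA, 2 AB
Blood type counts: 2 Type A, 2 Type AB
Probability of Type A: 2/4 = 1/2
Expected count = 1/2 × 16 = 8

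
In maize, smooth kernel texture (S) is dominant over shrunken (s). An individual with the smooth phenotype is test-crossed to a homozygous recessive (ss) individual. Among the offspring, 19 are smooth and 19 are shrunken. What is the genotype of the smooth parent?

Test cross: ? × ss
Offspring: 19 smooth, 19 shrunken — approximately 1:1.
A 1:1 ratio in a test cross indicates the unknown parent is heterozygous (Ss).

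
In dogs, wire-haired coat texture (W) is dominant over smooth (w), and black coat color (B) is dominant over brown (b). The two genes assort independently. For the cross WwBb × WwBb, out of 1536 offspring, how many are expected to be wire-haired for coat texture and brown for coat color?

Dihybrid cross WwBb × WwBb — consider each gene separately:
coat texture: Ww × Ww → 1 WW, 2 Ww, 1 ww → 3 W_ : 1 ww (out of 4)
coat color: Bb × Bb → 1 BB, 2 Bb, 1 bb → 3 B_ : 1 bb (out of 4)
Looking for: wire-haired (W_) and brown (bb)
P(wire-haired) = 3/4, P(brown) = 1/4
P(both) = 3/4 × 1/4 = 3/16
Expected count = 3/16 × 1536 = 288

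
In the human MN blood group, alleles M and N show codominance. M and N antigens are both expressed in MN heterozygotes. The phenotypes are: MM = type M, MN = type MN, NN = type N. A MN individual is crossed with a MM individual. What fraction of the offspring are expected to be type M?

Punnett square for MN × MM:
Offspring genotypes: 2 MM, 2 MN
Phenotype counts: 2 type M, 2 type MN
type M: 2 out of 4
Probability: 2/4 = 1/2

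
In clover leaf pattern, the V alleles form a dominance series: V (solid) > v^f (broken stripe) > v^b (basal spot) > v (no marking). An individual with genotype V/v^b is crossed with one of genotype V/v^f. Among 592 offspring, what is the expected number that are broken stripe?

Cross: V/v^b × V/v^f
Allele dominance: V > v^f > v^b > v
Offspring genotypes: 1 V/V, 1 V/v^f, 1 V/v^b, 1 v^f/v^b
Phenotype counts: 3 solid, 1 broken stripe
broken stripe: 1 out of 4 → fraction 1/4
Expected count = 1/4 × 592 = 148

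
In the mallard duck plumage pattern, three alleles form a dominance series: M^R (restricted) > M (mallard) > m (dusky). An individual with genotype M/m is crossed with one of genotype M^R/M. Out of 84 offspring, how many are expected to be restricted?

Cross: M/m × M^R/M
Allele dominance: M^R > M > m
Offspring genotypes: 1 M^R/M, 1 M/M, 1 M^R/m, 1 M/m
Phenotype counts: 2 restricted, 2 mallard
restricted: 2 out of 4 → fraction 1/2
Expected count = 1/2 × 84 = 42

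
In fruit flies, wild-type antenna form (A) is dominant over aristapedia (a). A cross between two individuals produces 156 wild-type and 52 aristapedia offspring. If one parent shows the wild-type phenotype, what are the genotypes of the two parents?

Observed offspring: 156 wild-type, 52 aristapedia
The observed ratio simplifies to 3:1. Aristapedia (aa) offspring appear, so each parent must contribute one a allele. The parent stated to show wild-type carries A, so it is Aa. The other parent is then either Aa or aa: Aa × aa would give a 1:1 split, whereas Aa × Aa gives 3:1 — matching the data. So both parents are heterozygous (Aa × Aa).
Parent genotypes: Aa × Aa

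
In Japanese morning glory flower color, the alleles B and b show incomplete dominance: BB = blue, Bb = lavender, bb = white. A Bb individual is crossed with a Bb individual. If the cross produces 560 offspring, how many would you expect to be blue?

Punnett square for Bb × Bb:
Offspring genotypes: 1 BB, 2 Bb, 1 bb
Phenotype counts: 1 blue, 2 lavender, 1 white
blue: 1 out of 4 → fraction 1/4
Expected count = 1/4 × 560 = 140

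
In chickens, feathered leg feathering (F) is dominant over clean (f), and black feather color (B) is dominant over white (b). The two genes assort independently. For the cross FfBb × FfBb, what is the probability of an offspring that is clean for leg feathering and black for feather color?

Dihybrid cross FfBb × FfBb — consider each gene separately:
leg feathering: Ff × Ff → 1 FF, 2 Ff, 1 ff → 3 F_ : 1 ff (out of 4)
feather color: Bb × Bb → 1 BB, 2 Bb, 1 bb → 3 B_ : 1 bb (out of 4)
Looking for: clean (ff) and black (B_)
P(clean) = 1/4, P(black) = 3/4
P(both) = 1/4 × 3/4 = 3/16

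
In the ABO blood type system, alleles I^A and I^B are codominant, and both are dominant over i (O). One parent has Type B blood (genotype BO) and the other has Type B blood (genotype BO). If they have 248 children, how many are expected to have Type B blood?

Cross: BO × BO
Possible offspring genotypes: 1 BB, 2 BO, 1 OO
Blood type counts: 3 Type B, 1 Type O
Probability of Type B: 3/4
Expected count = 3/4 × 248 = 186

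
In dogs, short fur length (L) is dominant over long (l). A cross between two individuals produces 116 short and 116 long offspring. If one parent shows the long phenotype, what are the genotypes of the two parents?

Observed offspring: 116 short, 116 long
The observed ratio simplifies to 1:1. One parent shows long, so its genotype must be ll. A 1:1 offspring split requires the other parent to be heterozygous (Ll).
Parent genotypes: ll × Ll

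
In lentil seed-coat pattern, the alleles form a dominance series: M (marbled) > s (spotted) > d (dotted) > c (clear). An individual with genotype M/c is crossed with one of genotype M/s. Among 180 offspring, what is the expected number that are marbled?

Cross: M/c × M/s
Allele dominance: M > s > d > c
Offspring genotypes: 1 M/M, 1 M/s, 1 M/c, 1 s/c
Phenotype counts: 3 marbled, 1 spotted
marbled: 3 out of 4 → fraction 3/4
Expected count = 3/4 × 180 = 135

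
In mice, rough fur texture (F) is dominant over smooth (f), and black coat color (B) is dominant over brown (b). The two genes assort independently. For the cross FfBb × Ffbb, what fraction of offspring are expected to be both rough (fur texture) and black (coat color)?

Dihybrid cross FfBb × Ffbb — consider each gene separately:
fur texture: Ff × Ff → 1 FF, 2 Ff, 1 ff → 3 F_ : 1 ff (out of 4)
coat color: Bb × bb → 2 Bb, 2 bb → 2 B_ : 2 bb (out of 4)
Looking for: rough (F_) and black (B_)
P(rough) = 3/4, P(black) = 2/4
P(both) = 3/4 × 2/4 = 6/16 = 3/8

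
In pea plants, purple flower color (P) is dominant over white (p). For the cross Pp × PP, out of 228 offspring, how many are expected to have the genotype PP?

Punnett square for Pp × PP:
Offspring genotypes: 2 PP, 2 Pp
Total offspring: 4
Count with target: 2
Probability: 2/4 = 1/2
Expected count = 1/2 × 228 = 114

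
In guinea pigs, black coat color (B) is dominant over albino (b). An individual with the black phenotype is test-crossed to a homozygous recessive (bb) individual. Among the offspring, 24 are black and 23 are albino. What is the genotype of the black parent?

Test cross: ? × bb
Offspring: 24 black, 23 albino — approximately 1:1.
A 1:1 ratio in a test cross indicates the unknown parent is heterozygous (Bb).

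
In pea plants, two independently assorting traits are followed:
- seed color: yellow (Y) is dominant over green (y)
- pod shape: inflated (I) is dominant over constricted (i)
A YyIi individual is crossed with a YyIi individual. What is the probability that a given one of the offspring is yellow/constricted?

Dihybrid cross YyIi × YyIi — consider each gene separately:
seed color: Yy × Yy → 1 YY, 2 Yy, 1 yy → 3 Y_ : 1 yy (out of 4)
pod shape: Ii × Ii → 1 II, 2 Ii, 1 ii → 3 I_ : 1 ii (out of 4)
Combine (counts out of 4 × 4 = 16): yellow/inflated (Y_I_) = 3×3 = 9; yellow/constricted (Y_ii) = 3×1 = 3; green/inflated (yyI_) = 1×3 = 3; green/constricted (yyii) = 1×1 = 1
Phenotype counts (out of 16): 9 yellow/inflated, 3 yellow/constricted, 3 green/inflated, 1 green/constricted
yellow/constricted: 3 out of 16
Probability: 3/16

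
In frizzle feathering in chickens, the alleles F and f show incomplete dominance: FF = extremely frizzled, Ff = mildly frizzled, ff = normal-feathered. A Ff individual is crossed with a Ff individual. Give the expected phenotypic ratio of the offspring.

Punnett square for Ff × Ff:
Offspring genotypes: 1 FF, 2 Ff, 1 ff
Phenotype counts: 1 extremely frizzled, 2 mildly frizzled, 1 normal-feathered
Ratio: 1 extremely frizzled : 2 mildly frizzled : 1 normal-feathered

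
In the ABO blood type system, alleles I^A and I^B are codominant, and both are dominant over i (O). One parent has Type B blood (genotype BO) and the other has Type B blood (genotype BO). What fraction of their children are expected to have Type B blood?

Cross: BO × BO
Possible offspring genotypes: 1 BB, 2 BO, 1 OO
Blood type counts: 3 Type B, 1 Type O
Probability of Type B: 3/4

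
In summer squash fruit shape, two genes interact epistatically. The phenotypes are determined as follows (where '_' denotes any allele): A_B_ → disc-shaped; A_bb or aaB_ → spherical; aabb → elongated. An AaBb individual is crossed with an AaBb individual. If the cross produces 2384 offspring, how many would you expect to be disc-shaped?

Cross: AaBb × AaBb — consider each gene separately:
A gene: Aa × Aa → 1 AA, 2 Aa, 1 aa → 3 A_ : 1 aa (out of 4)
B gene: Bb × Bb → 1 BB, 2 Bb, 1 bb → 3 B_ : 1 bb (out of 4)
Genotype classes (out of 4 × 4 = 16): A_B_ = 3×3 = 9; A_bb = 3×1 = 3; aaB_ = 1×3 = 3; aabb = 1×1 = 1
Apply the phenotype rules: A_B_ (9) → disc-shaped; A_bb (3) + aaB_ (3) → spherical; aabb (1) → elongated
Phenotype counts (out of 16): 9 disc-shaped, 6 spherical, 1 elongated
disc-shaped: 9 out of 16 → fraction 9/16
Expected count = 9/16 × 2384 = 1341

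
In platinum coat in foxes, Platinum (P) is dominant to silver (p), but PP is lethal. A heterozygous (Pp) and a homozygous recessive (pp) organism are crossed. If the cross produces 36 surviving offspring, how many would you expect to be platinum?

Cross: Pp × pp
Punnett square offspring (before lethality): 2 Pp, 2 pp
No PP offspring are produced in this cross.
platinum: 2 out of 4 → fraction 1/2
Expected count = 1/2 × 36 = 18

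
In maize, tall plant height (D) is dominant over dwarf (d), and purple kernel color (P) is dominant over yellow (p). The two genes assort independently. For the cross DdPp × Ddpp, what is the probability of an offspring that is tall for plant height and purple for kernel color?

Dihybrid cross DdPp × Ddpp — consider each gene separately:
plant height: Dd × Dd → 1 DD, 2 Dd, 1 dd → 3 D_ : 1 dd (out of 4)
kernel color: Pp × pp → 2 Pp, 2 pp → 2 P_ : 2 pp (out of 4)
Looking for: tall (D_) and purple (P_)
P(tall) = 3/4, P(purple) = 2/4
P(both) = 3/4 × 2/4 = 6/16 = 3/8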